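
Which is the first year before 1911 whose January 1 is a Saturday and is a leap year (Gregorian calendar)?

Jan 1 advances by 2 weekdays after a leap year and by 1 after a common year.
1911: Jan 1 is Sunday.
1910: Saturday
1909: Friday
1908: Wednesday (leap)
1907: Tuesday
1906: Monday
1905: Sunday
1904: Friday (leap)
1903: Thursday
1902: Wednesday
1901: Tuesday
1900: Monday
1899: Sunday
1898: Saturday
1897: Friday
1896: Wednesday (leap)
1895: Tuesday
1894: Monday
1893: Sunday
1892: Friday (leap)
1891: Thursday
1890: Wednesday
1889: Tuesday
1888: Sunday (leap)
1887: Saturday
1886: Friday
1885: Thursday
1884: Tuesday (leap)
1883: Monday
1882: Sunday
1881: Saturday
1880: Thursday (leap)
1879: Wednesday
1878: Tuesday
1877: Monday
1876: Saturday (leap)
1876 begins on a Saturday and is a leap year.

1876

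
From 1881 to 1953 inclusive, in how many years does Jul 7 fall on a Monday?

Track Jul 7's weekday year by year (advancing +1, or +2 across a Feb 29):
  1881: Thu  1882: Fri (+1)  1883: Sat (+1)  1884: Mon (+2) ✓  1885: Tue (+1)
  1886: Wed (+1)  1887: Thu (+1)  1888: Sat (+2)  1889: Sun (+1)  1890: Mon (+1) ✓
  1891: Tue (+1)  1892: Thu (+2)  1893: Fri (+1)  1894: Sat (+1)  … (45 more years) …
  1940: Sun (+2)  1941: Mon (+1) ✓  1942: Tue (+1)  1943: Wed (+1)  1944: Fri (+2)
  1945: Sat (+1)  1946: Sun (+1)  1947: Mon (+1) ✓  1948: Wed (+2)  1949: Thu (+1)
  1950: Fri (+1)  1951: Sat (+1)  1952: Mon (+2) ✓  1953: Tue (+1)
Monday years: 1884, 1890, 1902, 1913, 1919, 1924, 1930, 1941, 1947, 1952 — 10 in total.

10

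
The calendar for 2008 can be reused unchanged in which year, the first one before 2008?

1980

Two years share a calendar iff Jan 1 falls on the same weekday and both are leap or both are common. 2008: Jan 1 is Tuesday, leap year.
2007: Jan 1 Monday, common
2006: Jan 1 Sunday, common
2005: Jan 1 Saturday, common
2004: Jan 1 Thursday, leap
2003: Jan 1 Wednesday, common
2002: Jan 1 Tuesday, common
2001: Jan 1 Monday, common
2000: Jan 1 Saturday, leap
1999: Jan 1 Friday, common
1998: Jan 1 Thursday, common
1997: Jan 1 Wednesday, common
1996: Jan 1 Monday, leap
1995: Jan 1 Sunday, common
1994: Jan 1 Saturday, common
1993: Jan 1 Friday, common
1992: Jan 1 Wednesday, leap
1991: Jan 1 Tuesday, common
1990: Jan 1 Monday, common
1989: Jan 1 Sunday, common
1988: Jan 1 Friday, leap
1987: Jan 1 Thursday, common
1986: Jan 1 Wednesday, common
1985: Jan 1 Tuesday, common
1984: Jan 1 Sunday, leap
1983: Jan 1 Saturday, common
1982: Jan 1 Friday, common
1981: Jan 1 Thursday, common
1980: Jan 1 Tuesday, leap
1980 matches on both conditions.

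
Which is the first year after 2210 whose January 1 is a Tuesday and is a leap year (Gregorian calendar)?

2228

Jan 1 advances by 2 weekdays after a leap year and by 1 after a common year.
2210: Jan 1 is Monday.
2211: Tuesday
2212: Wednesday (leap)
2213: Friday
2214: Saturday
2215: Sunday
2216: Monday (leap)
2217: Wednesday
2218: Thursday
2219: Friday
2220: Saturday (leap)
2221: Monday
2222: Tuesday
2223: Wednesday
2224: Thursday (leap)
2225: Saturday
2226: Sunday
2227: Monday
2228: Tuesday (leap)
2228 begins on a Tuesday and is a leap year.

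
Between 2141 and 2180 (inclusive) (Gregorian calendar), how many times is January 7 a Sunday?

Track January 7's weekday year by year (advancing +1, or +2 across a Feb 29):
  2141: Sat  2142: Sun (+1) ✓  2143: Mon (+1)  2144: Tue (+1)  2145: Thu (+2)
  2146: Fri (+1)  2147: Sat (+1)  2148: Sun (+1) ✓  2149: Tue (+2)  2150: Wed (+1)
  2151: Thu (+1)  2152: Fri (+1)  2153: Sun (+2) ✓  2154: Mon (+1)  … (12 more years) …
  2167: Wed (+1)  2168: Thu (+1)  2169: Sat (+2)  2170: Sun (+1) ✓  2171: Mon (+1)
  2172: Tue (+1)  2173: Thu (+2)  2174: Fri (+1)  2175: Sat (+1)  2176: Sun (+1) ✓
  2177: Tue (+2)  2178: Wed (+1)  2179: Thu (+1)  2180: Fri (+1)
Sunday years: 2142, 2148, 2153, 2159, 2170, 2176 — 6 in total.

6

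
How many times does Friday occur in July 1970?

July 1970 has 31 days and begins on Wednesday.
The first Friday is July 3.
Fridays fall on 3, 10, 17, 24, 31 — that's 5.

5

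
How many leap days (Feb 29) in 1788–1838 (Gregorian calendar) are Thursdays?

Leap years in 1788–1838: 12 of them.
Feb 29 weekday advances by 5 (mod 7) from one leap year to the next four years later (or differs when a century non-leap intervenes).
Leap-day weekdays: 1788:Fri 1792:Wed 1796:Mon 1804:Wed 1808:Mon 1812:Sat 1816:Thu✓ 1820:Tue 1824:Sun 1828:Fri 1832:Wed 1836:Mon
Thursday: 1816 → 1.

1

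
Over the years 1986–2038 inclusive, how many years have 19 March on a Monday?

7

Track 19 March's weekday year by year (advancing +1, or +2 across a Feb 29):
  1986: Wed  1987: Thu (+1)  1988: Sat (+2)  1989: Sun (+1)  1990: Mon (+1) ✓
  1991: Tue (+1)  1992: Thu (+2)  1993: Fri (+1)  1994: Sat (+1)  1995: Sun (+1)
  1996: Tue (+2)  1997: Wed (+1)  1998: Thu (+1)  1999: Fri (+1)  … (25 more years) …
  2025: Wed (+1)  2026: Thu (+1)  2027: Fri (+1)  2028: Sun (+2)  2029: Mon (+1) ✓
  2030: Tue (+1)  2031: Wed (+1)  2032: Fri (+2)  2033: Sat (+1)  2034: Sun (+1)
  2035: Mon (+1) ✓  2036: Wed (+2)  2037: Thu (+1)  2038: Fri (+1)
Monday years: 1990, 2001, 2007, 2012, 2018, 2029, 2035 — 7 in total.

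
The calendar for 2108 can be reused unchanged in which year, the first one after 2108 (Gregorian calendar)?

2136

Two years share a calendar iff Jan 1 falls on the same weekday and both are leap or both are common. 2108: Jan 1 is Sunday, leap year.
2109: Jan 1 Tuesday, common
2110: Jan 1 Wednesday, common
2111: Jan 1 Thursday, common
2112: Jan 1 Friday, leap
2113: Jan 1 Sunday, common
2114: Jan 1 Monday, common
2115: Jan 1 Tuesday, common
2116: Jan 1 Wednesday, leap
2117: Jan 1 Friday, common
2118: Jan 1 Saturday, common
2119: Jan 1 Sunday, common
2120: Jan 1 Monday, leap
2121: Jan 1 Wednesday, common
2122: Jan 1 Thursday, common
2123: Jan 1 Friday, common
2124: Jan 1 Saturday, leap
2125: Jan 1 Monday, common
2126: Jan 1 Tuesday, common
2127: Jan 1 Wednesday, common
2128: Jan 1 Thursday, leap
2129: Jan 1 Saturday, common
2130: Jan 1 Sunday, common
2131: Jan 1 Monday, common
2132: Jan 1 Tuesday, leap
2133: Jan 1 Thursday, common
2134: Jan 1 Friday, common
2135: Jan 1 Saturday, common
2136: Jan 1 Sunday, leap
2136 matches on both conditions.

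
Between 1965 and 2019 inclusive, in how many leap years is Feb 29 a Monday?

2

Leap years in 1965–2019: 13 of them.
Feb 29 weekday advances by 5 (mod 7) from one leap year to the next four years later (or differs when a century non-leap intervenes).
Leap-day weekdays: 1968:Thu 1972:Tue 1976:Sun 1980:Fri 1984:Wed 1988:Mon✓ 1992:Sat 1996:Thu 2000:Tue 2004:Sun 2008:Fri 2012:Wed 2016:Mon✓
Monday: 1988, 2016 → 2.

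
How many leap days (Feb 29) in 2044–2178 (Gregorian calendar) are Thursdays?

5

Leap years in 2044–2178: 33 of them.
Feb 29 weekday advances by 5 (mod 7) from one leap year to the next four years later (or differs when a century non-leap intervenes).
Leap-day weekdays: 2044:Mon 2048:Sat 2052:Thu✓ 2056:Tue 2060:Sun 2064:Fri 2068:Wed 2072:Mon 2076:Sat 2080:Thu✓ 2084:Tue 2088:Sun 2092:Fri …(7 more)… 2128:Sun 2132:Fri 2136:Wed 2140:Mon 2144:Sat 2148:Thu✓ 2152:Tue 2156:Sun 2160:Fri 2164:Wed 2168:Mon 2172:Sat 2176:Thu✓
Thursday: 2052, 2080, 2120, 2148, 2176 → 5.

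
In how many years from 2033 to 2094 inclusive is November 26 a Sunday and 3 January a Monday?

2

Check each year's weekday for November 26 and 3 January:
  2033: Sat/Mon  2034: Sun/Tue  2035: Mon/Wed  2036: Wed/Thu  2037: Thu/Sat  2038: Fri/Sun  2039: Sat/Mon  2040: Mon/Tue  2041: Tue/Thu  2042: Wed/Fri  2043: Thu/Sat  2044: Sat/Sun  2045: Sun/Tue  2046: Mon/Wed  …(34 more)…  2081: Wed/Fri  2082: Thu/Sat  2083: Fri/Sun  2084: Sun/Mon ✓  2085: Mon/Wed  2086: Tue/Thu  2087: Wed/Fri  2088: Fri/Sat  2089: Sat/Mon  2090: Sun/Tue  2091: Mon/Wed  2092: Wed/Thu  2093: Thu/Sat  2094: Fri/Sun
Both conditions hold in: 2056, 2084 — 2.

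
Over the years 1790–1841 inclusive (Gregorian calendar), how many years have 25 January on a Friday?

8

Track 25 January's weekday year by year (advancing +1, or +2 across a Feb 29):
  1790: Mon  1791: Tue (+1)  1792: Wed (+1)  1793: Fri (+2) ✓  1794: Sat (+1)
  1795: Sun (+1)  1796: Mon (+1)  1797: Wed (+2)  1798: Thu (+1)  1799: Fri (+1) ✓
  1800: Sat (+1)  1801: Sun (+1)  1802: Mon (+1)  1803: Tue (+1)  … (24 more years) …
  1828: Fri (+1) ✓  1829: Sun (+2)  1830: Mon (+1)  1831: Tue (+1)  1832: Wed (+1)
  1833: Fri (+2) ✓  1834: Sat (+1)  1835: Sun (+1)  1836: Mon (+1)  1837: Wed (+2)
  1838: Thu (+1)  1839: Fri (+1) ✓  1840: Sat (+1)  1841: Mon (+2)
Friday years: 1793, 1799, 1805, 1811, 1822, 1828, 1833, 1839 — 8 in total.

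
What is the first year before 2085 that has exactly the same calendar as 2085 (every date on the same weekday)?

2074

Two years share a calendar iff Jan 1 falls on the same weekday and both are leap or both are common. 2085: Jan 1 is Monday, common year.
2084: Jan 1 Saturday, leap
2083: Jan 1 Friday, common
2082: Jan 1 Thursday, common
2081: Jan 1 Wednesday, common
2080: Jan 1 Monday, leap
2079: Jan 1 Sunday, common
2078: Jan 1 Saturday, common
2077: Jan 1 Friday, common
2076: Jan 1 Wednesday, leap
2075: Jan 1 Tuesday, common
2074: Jan 1 Monday, common
2074 matches on both conditions.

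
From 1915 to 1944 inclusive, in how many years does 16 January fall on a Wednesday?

Track 16 January's weekday year by year (advancing +1, or +2 across a Feb 29):
  1915: Sat  1916: Sun (+1)  1917: Tue (+2)  1918: Wed (+1) ✓  1919: Thu (+1)
  1920: Fri (+1)  1921: Sun (+2)  1922: Mon (+1)  1923: Tue (+1)  1924: Wed (+1) ✓
  1925: Fri (+2)  1926: Sat (+1)  1927: Sun (+1)  1928: Mon (+1)  1929: Wed (+2) ✓
  1930: Thu (+1)  1931: Fri (+1)  1932: Sat (+1)  1933: Mon (+2)  1934: Tue (+1)
  1935: Wed (+1) ✓  1936: Thu (+1)  1937: Sat (+2)  1938: Sun (+1)  1939: Mon (+1)
  1940: Tue (+1)  1941: Thu (+2)  1942: Fri (+1)  1943: Sat (+1)  1944: Sun (+1)
Wednesday years: 1918, 1924, 1929, 1935 — 4 in total.

4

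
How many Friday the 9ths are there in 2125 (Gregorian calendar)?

3

Check the 9th of each month of 2125: Jan 9: Tue, Feb 9: Fri, Mar 9: Fri, Apr 9: Mon, May 9: Wed, Jun 9: Sat, Jul 9: Mon, Aug 9: Thu, Sep 9: Sun, Oct 9: Tue, Nov 9: Fri, Dec 9: Sun.
Friday occurs in February, March, November — 3 months.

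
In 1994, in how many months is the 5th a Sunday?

1

Check the 5th of each month of 1994: Jan 5: Wed, Feb 5: Sat, Mar 5: Sat, Apr 5: Tue, May 5: Thu, Jun 5: Sun, Jul 5: Tue, Aug 5: Fri, Sep 5: Mon, Oct 5: Wed, Nov 5: Sat, Dec 5: Mon.
Sunday occurs in June — 1 month.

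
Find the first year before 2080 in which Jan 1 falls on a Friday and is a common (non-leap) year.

2077

Jan 1 advances by 2 weekdays after a leap year and by 1 after a common year.
2080: Jan 1 is Monday (leap).
2079: Sunday
2078: Saturday
2077: Friday
2077 begins on a Friday and is a common year.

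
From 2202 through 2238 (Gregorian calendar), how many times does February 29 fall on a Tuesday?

1

Leap years in 2202–2238: 9 of them.
Feb 29 weekday advances by 5 (mod 7) from one leap year to the next four years later (or differs when a century non-leap intervenes).
Leap-day weekdays: 2204:Wed 2208:Mon 2212:Sat 2216:Thu 2220:Tue✓ 2224:Sun 2228:Fri 2232:Wed 2236:Mon
Tuesday: 2220 → 1.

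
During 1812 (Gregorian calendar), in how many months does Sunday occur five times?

A month of length L has five Sundays iff its first Sunday is on day ≤ L−28 (so day 1–3 in a 31-day month, 1–2 in a 30-day month, day 1 in a leap February).
Checking each month of 1812: Jan starts Wed (31d); Feb starts Sat (29d); Mar starts Sun (31d) ✓; Apr starts Wed (30d); May starts Fri (31d) ✓; Jun starts Mon (30d); Jul starts Wed (31d); Aug starts Sat (31d) ✓; Sep starts Tue (30d); Oct starts Thu (31d); Nov starts Sun (30d) ✓; Dec starts Tue (31d).
Five-Sunday months: March, May, August, November → 4.

4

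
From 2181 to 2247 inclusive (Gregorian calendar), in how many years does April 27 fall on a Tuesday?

Track April 27's weekday year by year (advancing +1, or +2 across a Feb 29):
  2181: Fri  2182: Sat (+1)  2183: Sun (+1)  2184: Tue (+2) ✓  2185: Wed (+1)
  2186: Thu (+1)  2187: Fri (+1)  2188: Sun (+2)  2189: Mon (+1)  2190: Tue (+1) ✓
  2191: Wed (+1)  2192: Fri (+2)  2193: Sat (+1)  2194: Sun (+1)  … (39 more years) …
  2234: Sun (+1)  2235: Mon (+1)  2236: Wed (+2)  2237: Thu (+1)  2238: Fri (+1)
  2239: Sat (+1)  2240: Mon (+2)  2241: Tue (+1) ✓  2242: Wed (+1)  2243: Thu (+1)
  2244: Sat (+2)  2245: Sun (+1)  2246: Mon (+1)  2247: Tue (+1) ✓
Tuesday years: 2184, 2190, 2202, 2213, 2219, 2224, 2230, 2241, 2247 — 9 in total.

9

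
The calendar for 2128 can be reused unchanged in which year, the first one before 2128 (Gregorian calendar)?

2088

Two years share a calendar iff Jan 1 falls on the same weekday and both are leap or both are common. 2128: Jan 1 is Thursday, leap year.
2127: Jan 1 Wednesday, common
2126: Jan 1 Tuesday, common
2125: Jan 1 Monday, common
2124: Jan 1 Saturday, leap
2123: Jan 1 Friday, common
2122: Jan 1 Thursday, common
2121: Jan 1 Wednesday, common
2120: Jan 1 Monday, leap
2119: Jan 1 Sunday, common
2118: Jan 1 Saturday, common
2117: Jan 1 Friday, common
2116: Jan 1 Wednesday, leap
2115: Jan 1 Tuesday, common
2114: Jan 1 Monday, common
2113: Jan 1 Sunday, common
2112: Jan 1 Friday, leap
2111: Jan 1 Thursday, common
2110: Jan 1 Wednesday, common
2109: Jan 1 Tuesday, common
2108: Jan 1 Sunday, leap
2107: Jan 1 Saturday, common
2106: Jan 1 Friday, common
2105: Jan 1 Thursday, common
2104: Jan 1 Tuesday, leap
2103: Jan 1 Monday, common
2102: Jan 1 Sunday, common
2101: Jan 1 Saturday, common
2100: Jan 1 Friday, common
2099: Jan 1 Thursday, common
2098: Jan 1 Wednesday, common
2097: Jan 1 Tuesday, common
2096: Jan 1 Sunday, leap
2095: Jan 1 Saturday, common
2094: Jan 1 Friday, common
2093: Jan 1 Thursday, common
2092: Jan 1 Tuesday, leap
2091: Jan 1 Monday, common
2090: Jan 1 Sunday, common
2089: Jan 1 Saturday, common
2088: Jan 1 Thursday, leap
2088 matches on both conditions.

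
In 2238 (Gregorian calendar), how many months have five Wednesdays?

4

A month of length L has five Wednesdays iff its first Wednesday is on day ≤ L−28 (so day 1–3 in a 31-day month, 1–2 in a 30-day month, day 1 in a leap February).
Checking each month of 2238: Jan starts Mon (31d) ✓; Feb starts Thu (28d); Mar starts Thu (31d); Apr starts Sun (30d); May starts Tue (31d) ✓; Jun starts Fri (30d); Jul starts Sun (31d); Aug starts Wed (31d) ✓; Sep starts Sat (30d); Oct starts Mon (31d) ✓; Nov starts Thu (30d); Dec starts Sat (31d).
Five-Wednesday months: January, May, August, October → 4.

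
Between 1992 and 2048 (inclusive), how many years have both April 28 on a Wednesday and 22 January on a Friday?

6

Check each year's weekday for April 28 and 22 January:
  1992: Tue/Wed  1993: Wed/Fri ✓  1994: Thu/Sat  1995: Fri/Sun  1996: Sun/Mon  1997: Mon/Wed  1998: Tue/Thu  1999: Wed/Fri ✓  2000: Fri/Sat  2001: Sat/Mon  2002: Sun/Tue  2003: Mon/Wed  2004: Wed/Thu  2005: Thu/Sat  …(29 more)…  2035: Sat/Mon  2036: Mon/Tue  2037: Tue/Thu  2038: Wed/Fri ✓  2039: Thu/Sat  2040: Sat/Sun  2041: Sun/Tue  2042: Mon/Wed  2043: Tue/Thu  2044: Thu/Fri  2045: Fri/Sun  2046: Sat/Mon  2047: Sun/Tue  2048: Tue/Wed
Both conditions hold in: 1993, 1999, 2010, 2021, 2027, 2038 — 6.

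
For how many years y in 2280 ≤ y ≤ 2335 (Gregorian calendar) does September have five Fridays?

17

September has 30 days; it has five Fridays when Friday falls among the first (month-length − 28) days — i.e. when September 1 is one of Friday/Thursday.
September 1 by year: 2280:Wed 2281:Thu✓ 2282:Fri✓ 2283:Sat 2284:Mon 2285:Tue 2286:Wed 2287:Thu✓ 2288:Sat 2289:Sun 2290:Mon 2291:Tue 2292:Thu✓ 2293:Fri✓ 2294:Sat …(26 more)… 2321:Thu✓ 2322:Fri✓ 2323:Sat 2324:Mon 2325:Tue 2326:Wed 2327:Thu✓ 2328:Sat 2329:Sun 2330:Mon 2331:Tue 2332:Thu✓ 2333:Fri✓ 2334:Sat 2335:Sun
Years with five Fridays: 2281, 2282, 2287, 2292, 2293, 2298, 2299, 2304, 2305, 2310, 2311, 2316, 2321, 2322, 2327, 2332, 2333 → 17.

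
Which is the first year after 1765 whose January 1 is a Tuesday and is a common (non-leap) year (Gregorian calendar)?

1771

Jan 1 advances by 2 weekdays after a leap year and by 1 after a common year.
1765: Jan 1 is Tuesday.
1766: Wednesday
1767: Thursday
1768: Friday (leap)
1769: Sunday
1770: Monday
1771: Tuesday
1771 begins on a Tuesday and is a common year.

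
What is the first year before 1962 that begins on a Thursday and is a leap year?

1948

Jan 1 advances by 2 weekdays after a leap year and by 1 after a common year.
1962: Jan 1 is Monday.
1961: Sunday
1960: Friday (leap)
1959: Thursday
1958: Wednesday
1957: Tuesday
1956: Sunday (leap)
1955: Saturday
1954: Friday
1953: Thursday
1952: Tuesday (leap)
1951: Monday
1950: Sunday
1949: Saturday
1948: Thursday (leap)
1948 begins on a Thursday and is a leap year.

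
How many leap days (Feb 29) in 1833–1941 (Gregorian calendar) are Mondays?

5

Leap years in 1833–1941: 26 of them.
Feb 29 weekday advances by 5 (mod 7) from one leap year to the next four years later (or differs when a century non-leap intervenes).
Leap-day weekdays: 1836:Mon✓ 1840:Sat 1844:Thu 1848:Tue 1852:Sun 1856:Fri 1860:Wed 1864:Mon✓ 1868:Sat 1872:Thu 1876:Tue 1880:Sun 1884:Fri 1888:Wed 1892:Mon✓ 1896:Sat 1904:Mon✓ 1908:Sat 1912:Thu 1916:Tue 1920:Sun 1924:Fri 1928:Wed 1932:Mon✓ 1936:Sat 1940:Thu
Monday: 1836, 1864, 1892, 1904, 1932 → 5.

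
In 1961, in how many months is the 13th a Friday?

Check the 13th of each month of 1961: Jan 13: Fri, Feb 13: Mon, Mar 13: Mon, Apr 13: Thu, May 13: Sat, Jun 13: Tue, Jul 13: Thu, Aug 13: Sun, Sep 13: Wed, Oct 13: Fri, Nov 13: Mon, Dec 13: Wed.
Friday occurs in January, October — 2 months.

2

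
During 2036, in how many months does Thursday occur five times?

A month of length L has five Thursdays iff its first Thursday is on day ≤ L−28 (so day 1–3 in a 31-day month, 1–2 in a 30-day month, day 1 in a leap February).
Checking each month of 2036: Jan starts Tue (31d) ✓; Feb starts Fri (29d); Mar starts Sat (31d); Apr starts Tue (30d); May starts Thu (31d) ✓; Jun starts Sun (30d); Jul starts Tue (31d) ✓; Aug starts Fri (31d); Sep starts Mon (30d); Oct starts Wed (31d) ✓; Nov starts Sat (30d); Dec starts Mon (31d).
Five-Thursday months: January, May, July, October → 4.

4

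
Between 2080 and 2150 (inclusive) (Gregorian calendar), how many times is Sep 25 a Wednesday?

Track Sep 25's weekday year by year (advancing +1, or +2 across a Feb 29):
  2080: Wed ✓  2081: Thu (+1)  2082: Fri (+1)  2083: Sat (+1)  2084: Mon (+2)
  2085: Tue (+1)  2086: Wed (+1) ✓  2087: Thu (+1)  2088: Sat (+2)  2089: Sun (+1)
  2090: Mon (+1)  2091: Tue (+1)  2092: Thu (+2)  2093: Fri (+1)  … (43 more years) …
  2137: Wed (+1) ✓  2138: Thu (+1)  2139: Fri (+1)  2140: Sun (+2)  2141: Mon (+1)
  2142: Tue (+1)  2143: Wed (+1) ✓  2144: Fri (+2)  2145: Sat (+1)  2146: Sun (+1)
  2147: Mon (+1)  2148: Wed (+2) ✓  2149: Thu (+1)  2150: Fri (+1)
Wednesday years: 2080, 2086, 2097, 2109, 2115, 2120, 2126, 2137, 2143, 2148 — 10 in total.

10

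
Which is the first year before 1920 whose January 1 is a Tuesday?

1918

Jan 1 advances by 2 weekdays after a leap year and by 1 after a common year.
1920: Jan 1 is Thursday (leap).
1919: Wednesday
1918: Tuesday
1918 begins on a Tuesday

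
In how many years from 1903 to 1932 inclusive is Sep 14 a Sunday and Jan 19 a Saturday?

Check each year's weekday for Sep 14 and Jan 19:
  1903: Mon/Mon  1904: Wed/Tue  1905: Thu/Thu  1906: Fri/Fri  1907: Sat/Sat  1908: Mon/Sun  1909: Tue/Tue  1910: Wed/Wed  1911: Thu/Thu  1912: Sat/Fri  1913: Sun/Sun  1914: Mon/Mon  1915: Tue/Tue  1916: Thu/Wed  1917: Fri/Fri  1918: Sat/Sat  1919: Sun/Sun  1920: Tue/Mon  1921: Wed/Wed  1922: Thu/Thu  1923: Fri/Fri  1924: Sun/Sat ✓  1925: Mon/Mon  1926: Tue/Tue  1927: Wed/Wed  1928: Fri/Thu  1929: Sat/Sat  1930: Sun/Sun  1931: Mon/Mon  1932: Wed/Tue
Both conditions hold in: 1924 — 1.

1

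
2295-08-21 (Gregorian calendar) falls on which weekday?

Wednesday

January 1, 2295 is a Tuesday.
August 21 is day 233 of the year, i.e. 232 days after Jan 1.
232 mod 7 = 1, so advance 1 weekday from Tuesday: Wednesday.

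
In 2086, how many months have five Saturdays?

4

A month of length L has five Saturdays iff its first Saturday is on day ≤ L−28 (so day 1–3 in a 31-day month, 1–2 in a 30-day month, day 1 in a leap February).
Checking each month of 2086: Jan starts Tue (31d); Feb starts Fri (28d); Mar starts Fri (31d) ✓; Apr starts Mon (30d); May starts Wed (31d); Jun starts Sat (30d) ✓; Jul starts Mon (31d); Aug starts Thu (31d) ✓; Sep starts Sun (30d); Oct starts Tue (31d); Nov starts Fri (30d) ✓; Dec starts Sun (31d).
Five-Saturday months: March, June, August, November → 4.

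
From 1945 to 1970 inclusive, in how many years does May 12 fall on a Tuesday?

Track May 12's weekday year by year (advancing +1, or +2 across a Feb 29):
  1945: Sat  1946: Sun (+1)  1947: Mon (+1)  1948: Wed (+2)  1949: Thu (+1)
  1950: Fri (+1)  1951: Sat (+1)  1952: Mon (+2)  1953: Tue (+1) ✓  1954: Wed (+1)
  1955: Thu (+1)  1956: Sat (+2)  1957: Sun (+1)  1958: Mon (+1)  1959: Tue (+1) ✓
  1960: Thu (+2)  1961: Fri (+1)  1962: Sat (+1)  1963: Sun (+1)  1964: Tue (+2) ✓
  1965: Wed (+1)  1966: Thu (+1)  1967: Fri (+1)  1968: Sun (+2)  1969: Mon (+1)
  1970: Tue (+1) ✓
Tuesday years: 1953, 1959, 1964, 1970 — 4 in total.

4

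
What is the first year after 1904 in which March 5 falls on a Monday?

From one year to the next, a fixed date's weekday advances by 1, or by 2 when a Feb 29 lies between the two dates.
1904: March 5 is Saturday.
1905: Sunday (+1)
1906: Monday (+1)
March 5 falls on a Monday in 1906.

1906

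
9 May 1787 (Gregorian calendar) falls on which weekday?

Wednesday

January 1, 1787 is a Monday.
May 9 is day 129 of the year, i.e. 128 days after Jan 1.
128 mod 7 = 2, so advance 2 weekdays from Monday: Wednesday.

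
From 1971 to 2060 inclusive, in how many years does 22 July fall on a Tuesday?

13

Track 22 July's weekday year by year (advancing +1, or +2 across a Feb 29):
  1971: Thu  1972: Sat (+2)  1973: Sun (+1)  1974: Mon (+1)  1975: Tue (+1) ✓
  1976: Thu (+2)  1977: Fri (+1)  1978: Sat (+1)  1979: Sun (+1)  1980: Tue (+2) ✓
  1981: Wed (+1)  1982: Thu (+1)  1983: Fri (+1)  1984: Sun (+2)  … (62 more years) …
  2047: Mon (+1)  2048: Wed (+2)  2049: Thu (+1)  2050: Fri (+1)  2051: Sat (+1)
  2052: Mon (+2)  2053: Tue (+1) ✓  2054: Wed (+1)  2055: Thu (+1)  2056: Sat (+2)
  2057: Sun (+1)  2058: Mon (+1)  2059: Tue (+1) ✓  2060: Thu (+2)
Tuesday years: 1975, 1980, 1986, 1997, 2003, 2008, 2014, 2025, 2031, 2036, 2042, 2053, 2059 — 13 in total.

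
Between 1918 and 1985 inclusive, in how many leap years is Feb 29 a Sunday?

Leap years in 1918–1985: 17 of them.
Feb 29 weekday advances by 5 (mod 7) from one leap year to the next four years later (or differs when a century non-leap intervenes).
Leap-day weekdays: 1920:Sun✓ 1924:Fri 1928:Wed 1932:Mon 1936:Sat 1940:Thu 1944:Tue 1948:Sun✓ 1952:Fri 1956:Wed 1960:Mon 1964:Sat 1968:Thu 1972:Tue 1976:Sun✓ 1980:Fri 1984:Wed
Sunday: 1920, 1948, 1976 → 3.

3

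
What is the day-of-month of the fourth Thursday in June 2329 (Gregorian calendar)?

June 1, 2329 is a Saturday, so the first Thursday is the 6th.
The fourth Thursday is 6 + 21 = 27.

27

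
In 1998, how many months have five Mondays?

A month of length L has five Mondays iff its first Monday is on day ≤ L−28 (so day 1–3 in a 31-day month, 1–2 in a 30-day month, day 1 in a leap February).
Checking each month of 1998: Jan starts Thu (31d); Feb starts Sun (28d); Mar starts Sun (31d) ✓; Apr starts Wed (30d); May starts Fri (31d); Jun starts Mon (30d) ✓; Jul starts Wed (31d); Aug starts Sat (31d) ✓; Sep starts Tue (30d); Oct starts Thu (31d); Nov starts Sun (30d) ✓; Dec starts Tue (31d).
Five-Monday months: March, June, August, November → 4.

4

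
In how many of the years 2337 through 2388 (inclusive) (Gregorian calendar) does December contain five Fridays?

23

December has 31 days; it has five Fridays when Friday falls among the first (month-length − 28) days — i.e. when December 1 is one of Friday/Thursday/Wednesday.
December 1 by year: 2337:Wed✓ 2338:Thu✓ 2339:Fri✓ 2340:Sun 2341:Mon 2342:Tue 2343:Wed✓ 2344:Fri✓ 2345:Sat 2346:Sun 2347:Mon 2348:Wed✓ 2349:Thu✓ 2350:Fri✓ 2351:Sat …(22 more)… 2374:Sun 2375:Mon 2376:Wed✓ 2377:Thu✓ 2378:Fri✓ 2379:Sat 2380:Mon 2381:Tue 2382:Wed✓ 2383:Thu✓ 2384:Sat 2385:Sun 2386:Mon 2387:Tue 2388:Thu✓
Years with five Fridays: 2337, 2338, 2339, 2343, 2344, 2348, 2349, 2350, 2354, 2355, 2360, 2361, 2365, 2366, 2367, 2371, 2372, 2376, 2377, 2378, 2382, 2383, 2388 → 23.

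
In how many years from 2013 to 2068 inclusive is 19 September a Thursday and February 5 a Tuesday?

Check each year's weekday for 19 September and February 5:
  2013: Thu/Tue ✓  2014: Fri/Wed  2015: Sat/Thu  2016: Mon/Fri  2017: Tue/Sun  2018: Wed/Mon  2019: Thu/Tue ✓  2020: Sat/Wed  2021: Sun/Fri  2022: Mon/Sat  2023: Tue/Sun  2024: Thu/Mon  2025: Fri/Wed  2026: Sat/Thu  …(28 more)…  2055: Sun/Fri  2056: Tue/Sat  2057: Wed/Mon  2058: Thu/Tue ✓  2059: Fri/Wed  2060: Sun/Thu  2061: Mon/Sat  2062: Tue/Sun  2063: Wed/Mon  2064: Fri/Tue  2065: Sat/Thu  2066: Sun/Fri  2067: Mon/Sat  2068: Wed/Sun
Both conditions hold in: 2013, 2019, 2030, 2041, 2047, 2058 — 6.

6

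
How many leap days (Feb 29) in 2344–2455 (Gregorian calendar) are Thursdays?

Leap years in 2344–2455: 28 of them.
Feb 29 weekday advances by 5 (mod 7) from one leap year to the next four years later (or differs when a century non-leap intervenes).
Leap-day weekdays: 2344:Tue 2348:Sun 2352:Fri 2356:Wed 2360:Mon 2364:Sat 2368:Thu✓ 2372:Tue 2376:Sun 2380:Fri 2384:Wed 2388:Mon 2392:Sat 2396:Thu✓ 2400:Tue 2404:Sun 2408:Fri 2412:Wed 2416:Mon 2420:Sat 2424:Thu✓ 2428:Tue 2432:Sun 2436:Fri 2440:Wed 2444:Mon 2448:Sat 2452:Thu✓
Thursday: 2368, 2396, 2424, 2452 → 4.

4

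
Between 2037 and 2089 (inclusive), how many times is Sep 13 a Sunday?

8

Track Sep 13's weekday year by year (advancing +1, or +2 across a Feb 29):
  2037: Sun ✓  2038: Mon (+1)  2039: Tue (+1)  2040: Thu (+2)  2041: Fri (+1)
  2042: Sat (+1)  2043: Sun (+1) ✓  2044: Tue (+2)  2045: Wed (+1)  2046: Thu (+1)
  2047: Fri (+1)  2048: Sun (+2) ✓  2049: Mon (+1)  2050: Tue (+1)  … (25 more years) …
  2076: Sun (+2) ✓  2077: Mon (+1)  2078: Tue (+1)  2079: Wed (+1)  2080: Fri (+2)
  2081: Sat (+1)  2082: Sun (+1) ✓  2083: Mon (+1)  2084: Wed (+2)  2085: Thu (+1)
  2086: Fri (+1)  2087: Sat (+1)  2088: Mon (+2)  2089: Tue (+1)
Sunday years: 2037, 2043, 2048, 2054, 2065, 2071, 2076, 2082 — 8 in total.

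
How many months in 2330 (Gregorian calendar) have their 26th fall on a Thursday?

Check the 26th of each month of 2330: Jan 26: Sun, Feb 26: Wed, Mar 26: Wed, Apr 26: Sat, May 26: Mon, Jun 26: Thu, Jul 26: Sat, Aug 26: Tue, Sep 26: Fri, Oct 26: Sun, Nov 26: Wed, Dec 26: Fri.
Thursday occurs in June — 1 month.

1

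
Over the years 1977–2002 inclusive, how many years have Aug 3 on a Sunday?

3

Track Aug 3's weekday year by year (advancing +1, or +2 across a Feb 29):
  1977: Wed  1978: Thu (+1)  1979: Fri (+1)  1980: Sun (+2) ✓  1981: Mon (+1)
  1982: Tue (+1)  1983: Wed (+1)  1984: Fri (+2)  1985: Sat (+1)  1986: Sun (+1) ✓
  1987: Mon (+1)  1988: Wed (+2)  1989: Thu (+1)  1990: Fri (+1)  1991: Sat (+1)
  1992: Mon (+2)  1993: Tue (+1)  1994: Wed (+1)  1995: Thu (+1)  1996: Sat (+2)
  1997: Sun (+1) ✓  1998: Mon (+1)  1999: Tue (+1)  2000: Thu (+2)  2001: Fri (+1)
  2002: Sat (+1)
Sunday years: 1980, 1986, 1997 — 3 in total.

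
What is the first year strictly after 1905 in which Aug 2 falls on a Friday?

From one year to the next, a fixed date's weekday advances by 1, or by 2 when a Feb 29 lies between the two dates.
1905: August 2 is Wednesday.
1906: Thursday (+1)
1907: Friday (+1)
Aug 2 falls on a Friday in 1907.

1907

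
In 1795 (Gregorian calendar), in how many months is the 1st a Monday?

Check the 1st of each month of 1795: Jan 1: Thu, Feb 1: Sun, Mar 1: Sun, Apr 1: Wed, May 1: Fri, Jun 1: Mon, Jul 1: Wed, Aug 1: Sat, Sep 1: Tue, Oct 1: Thu, Nov 1: Sun, Dec 1: Tue.
Monday occurs in June — 1 month.

1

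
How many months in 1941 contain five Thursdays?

A month of length L has five Thursdays iff its first Thursday is on day ≤ L−28 (so day 1–3 in a 31-day month, 1–2 in a 30-day month, day 1 in a leap February).
Checking each month of 1941: Jan starts Wed (31d) ✓; Feb starts Sat (28d); Mar starts Sat (31d); Apr starts Tue (30d); May starts Thu (31d) ✓; Jun starts Sun (30d); Jul starts Tue (31d) ✓; Aug starts Fri (31d); Sep starts Mon (30d); Oct starts Wed (31d) ✓; Nov starts Sat (30d); Dec starts Mon (31d).
Five-Thursday months: January, May, July, October → 4.

4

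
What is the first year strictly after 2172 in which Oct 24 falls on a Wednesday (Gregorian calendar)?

From one year to the next, a fixed date's weekday advances by 1, or by 2 when a Feb 29 lies between the two dates.
2172: October 24 is Saturday.
2173: Sunday (+1)
2174: Monday (+1)
2175: Tuesday (+1)
2176: Thursday (+2)
2177: Friday (+1)
2178: Saturday (+1)
2179: Sunday (+1)
2180: Tuesday (+2)
2181: Wednesday (+1)
Oct 24 falls on a Wednesday in 2181.

2181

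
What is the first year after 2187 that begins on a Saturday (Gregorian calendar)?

2191

Jan 1 advances by 2 weekdays after a leap year and by 1 after a common year.
2187: Jan 1 is Monday.
2188: Tuesday (leap)
2189: Thursday
2190: Friday
2191: Saturday
2191 begins on a Saturday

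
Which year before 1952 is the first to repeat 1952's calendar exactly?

1924

Two years share a calendar iff Jan 1 falls on the same weekday and both are leap or both are common. 1952: Jan 1 is Tuesday, leap year.
1951: Jan 1 Monday, common
1950: Jan 1 Sunday, common
1949: Jan 1 Saturday, common
1948: Jan 1 Thursday, leap
1947: Jan 1 Wednesday, common
1946: Jan 1 Tuesday, common
1945: Jan 1 Monday, common
1944: Jan 1 Saturday, leap
1943: Jan 1 Friday, common
1942: Jan 1 Thursday, common
1941: Jan 1 Wednesday, common
1940: Jan 1 Monday, leap
1939: Jan 1 Sunday, common
1938: Jan 1 Saturday, common
1937: Jan 1 Friday, common
1936: Jan 1 Wednesday, leap
1935: Jan 1 Tuesday, common
1934: Jan 1 Monday, common
1933: Jan 1 Sunday, common
1932: Jan 1 Friday, leap
1931: Jan 1 Thursday, common
1930: Jan 1 Wednesday, common
1929: Jan 1 Tuesday, common
1928: Jan 1 Sunday, leap
1927: Jan 1 Saturday, common
1926: Jan 1 Friday, common
1925: Jan 1 Thursday, common
1924: Jan 1 Tuesday, leap
1924 matches on both conditions.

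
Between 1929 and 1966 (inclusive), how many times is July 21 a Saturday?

Track July 21's weekday year by year (advancing +1, or +2 across a Feb 29):
  1929: Sun  1930: Mon (+1)  1931: Tue (+1)  1932: Thu (+2)  1933: Fri (+1)
  1934: Sat (+1) ✓  1935: Sun (+1)  1936: Tue (+2)  1937: Wed (+1)  1938: Thu (+1)
  1939: Fri (+1)  1940: Sun (+2)  1941: Mon (+1)  1942: Tue (+1)  … (10 more years) …
  1953: Tue (+1)  1954: Wed (+1)  1955: Thu (+1)  1956: Sat (+2) ✓  1957: Sun (+1)
  1958: Mon (+1)  1959: Tue (+1)  1960: Thu (+2)  1961: Fri (+1)  1962: Sat (+1) ✓
  1963: Sun (+1)  1964: Tue (+2)  1965: Wed (+1)  1966: Thu (+1)
Saturday years: 1934, 1945, 1951, 1956, 1962 — 5 in total.

5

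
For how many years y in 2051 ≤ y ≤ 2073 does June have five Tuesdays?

June has 30 days; it has five Tuesdays when Tuesday falls among the first (month-length − 28) days — i.e. when June 1 is one of Tuesday/Monday.
June 1 by year: 2051:Thu 2052:Sat 2053:Sun 2054:Mon✓ 2055:Tue✓ 2056:Thu 2057:Fri 2058:Sat 2059:Sun 2060:Tue✓ 2061:Wed 2062:Thu 2063:Fri 2064:Sun 2065:Mon✓ 2066:Tue✓ 2067:Wed 2068:Fri 2069:Sat 2070:Sun 2071:Mon✓ 2072:Wed 2073:Thu
Years with five Tuesdays: 2054, 2055, 2060, 2065, 2066, 2071 → 6.

6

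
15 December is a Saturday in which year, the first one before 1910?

1906

From one year to the next, a fixed date's weekday advances by 1, or by 2 when a Feb 29 lies between the two dates.
1910: December 15 is Thursday.
1909: Wednesday (−1)
1908: Tuesday (−1)
1907: Sunday (−2)
1906: Saturday (−1)
15 December falls on a Saturday in 1906.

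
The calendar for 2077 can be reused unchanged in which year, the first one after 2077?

Two years share a calendar iff Jan 1 falls on the same weekday and both are leap or both are common. 2077: Jan 1 is Friday, common year.
2078: Jan 1 Saturday, common
2079: Jan 1 Sunday, common
2080: Jan 1 Monday, leap
2081: Jan 1 Wednesday, common
2082: Jan 1 Thursday, common
2083: Jan 1 Friday, common
2083 matches on both conditions.

2083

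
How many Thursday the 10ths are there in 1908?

2

Check the 10th of each month of 1908: Jan 10: Fri, Feb 10: Mon, Mar 10: Tue, Apr 10: Fri, May 10: Sun, Jun 10: Wed, Jul 10: Fri, Aug 10: Mon, Sep 10: Thu, Oct 10: Sat, Nov 10: Tue, Dec 10: Thu.
Thursday occurs in September, December — 2 months.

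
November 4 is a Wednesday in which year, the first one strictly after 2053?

2054

From one year to the next, a fixed date's weekday advances by 1, or by 2 when a Feb 29 lies between the two dates.
2053: November 4 is Tuesday.
2054: Wednesday (+1)
November 4 falls on a Wednesday in 2054.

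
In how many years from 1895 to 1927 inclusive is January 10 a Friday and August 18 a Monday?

Check each year's weekday for January 10 and August 18:
  1895: Thu/Sun  1896: Fri/Tue  1897: Sun/Wed  1898: Mon/Thu  1899: Tue/Fri  1900: Wed/Sat  1901: Thu/Sun  1902: Fri/Mon ✓  1903: Sat/Tue  1904: Sun/Thu  1905: Tue/Fri  1906: Wed/Sat  1907: Thu/Sun  1908: Fri/Tue  …(5 more)…  1914: Sat/Tue  1915: Sun/Wed  1916: Mon/Fri  1917: Wed/Sat  1918: Thu/Sun  1919: Fri/Mon ✓  1920: Sat/Wed  1921: Mon/Thu  1922: Tue/Fri  1923: Wed/Sat  1924: Thu/Mon  1925: Sat/Tue  1926: Sun/Wed  1927: Mon/Thu
Both conditions hold in: 1902, 1913, 1919 — 3.

3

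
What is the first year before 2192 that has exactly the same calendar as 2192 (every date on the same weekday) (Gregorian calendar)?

2164

Two years share a calendar iff Jan 1 falls on the same weekday and both are leap or both are common. 2192: Jan 1 is Sunday, leap year.
2191: Jan 1 Saturday, common
2190: Jan 1 Friday, common
2189: Jan 1 Thursday, common
2188: Jan 1 Tuesday, leap
2187: Jan 1 Monday, common
2186: Jan 1 Sunday, common
2185: Jan 1 Saturday, common
2184: Jan 1 Thursday, leap
2183: Jan 1 Wednesday, common
2182: Jan 1 Tuesday, common
2181: Jan 1 Monday, common
2180: Jan 1 Saturday, leap
2179: Jan 1 Friday, common
2178: Jan 1 Thursday, common
2177: Jan 1 Wednesday, common
2176: Jan 1 Monday, leap
2175: Jan 1 Sunday, common
2174: Jan 1 Saturday, common
2173: Jan 1 Friday, common
2172: Jan 1 Wednesday, leap
2171: Jan 1 Tuesday, common
2170: Jan 1 Monday, common
2169: Jan 1 Sunday, common
2168: Jan 1 Friday, leap
2167: Jan 1 Thursday, common
2166: Jan 1 Wednesday, common
2165: Jan 1 Tuesday, common
2164: Jan 1 Sunday, leap
2164 matches on both conditions.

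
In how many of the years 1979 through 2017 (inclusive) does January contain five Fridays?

17

January has 31 days; it has five Fridays when Friday falls among the first (month-length − 28) days — i.e. when January 1 is one of Friday/Thursday/Wednesday.
January 1 by year: 1979:Mon 1980:Tue 1981:Thu✓ 1982:Fri✓ 1983:Sat 1984:Sun 1985:Tue 1986:Wed✓ 1987:Thu✓ 1988:Fri✓ 1989:Sun 1990:Mon 1991:Tue 1992:Wed✓ 1993:Fri✓ …(9 more)… 2003:Wed✓ 2004:Thu✓ 2005:Sat 2006:Sun 2007:Mon 2008:Tue 2009:Thu✓ 2010:Fri✓ 2011:Sat 2012:Sun 2013:Tue 2014:Wed✓ 2015:Thu✓ 2016:Fri✓ 2017:Sun
Years with five Fridays: 1981, 1982, 1986, 1987, 1988, 1992, 1993, 1997, 1998, 1999, 2003, 2004, 2009, 2010, 2014, 2015, 2016 → 17.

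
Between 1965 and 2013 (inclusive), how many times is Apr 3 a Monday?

7

Track Apr 3's weekday year by year (advancing +1, or +2 across a Feb 29):
  1965: Sat  1966: Sun (+1)  1967: Mon (+1) ✓  1968: Wed (+2)  1969: Thu (+1)
  1970: Fri (+1)  1971: Sat (+1)  1972: Mon (+2) ✓  1973: Tue (+1)  1974: Wed (+1)
  1975: Thu (+1)  1976: Sat (+2)  1977: Sun (+1)  1978: Mon (+1) ✓  … (21 more years) …
  2000: Mon (+2) ✓  2001: Tue (+1)  2002: Wed (+1)  2003: Thu (+1)  2004: Sat (+2)
  2005: Sun (+1)  2006: Mon (+1) ✓  2007: Tue (+1)  2008: Thu (+2)  2009: Fri (+1)
  2010: Sat (+1)  2011: Sun (+1)  2012: Tue (+2)  2013: Wed (+1)
Monday years: 1967, 1972, 1978, 1989, 1995, 2000, 2006 — 7 in total.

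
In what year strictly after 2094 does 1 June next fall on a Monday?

From one year to the next, a fixed date's weekday advances by 1, or by 2 when a Feb 29 lies between the two dates.
2094: June 1 is Tuesday.
2095: Wednesday (+1)
2096: Friday (+2)
2097: Saturday (+1)
2098: Sunday (+1)
2099: Monday (+1)
1 June falls on a Monday in 2099.

2099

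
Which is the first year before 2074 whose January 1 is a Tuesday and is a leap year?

2064

Jan 1 advances by 2 weekdays after a leap year and by 1 after a common year.
2074: Jan 1 is Monday.
2073: Sunday
2072: Friday (leap)
2071: Thursday
2070: Wednesday
2069: Tuesday
2068: Sunday (leap)
2067: Saturday
2066: Friday
2065: Thursday
2064: Tuesday (leap)
2064 begins on a Tuesday and is a leap year.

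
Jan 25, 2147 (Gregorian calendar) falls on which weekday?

January 1, 2147 is a Sunday.
January 25 is day 25 of the year, i.e. 24 days after Jan 1.
24 mod 7 = 3, so advance 3 weekdays from Sunday: Wednesday.

Wednesday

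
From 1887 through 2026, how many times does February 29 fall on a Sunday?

Leap years in 1887–2026: 34 of them.
Feb 29 weekday advances by 5 (mod 7) from one leap year to the next four years later (or differs when a century non-leap intervenes).
Leap-day weekdays: 1888:Wed 1892:Mon 1896:Sat 1904:Mon 1908:Sat 1912:Thu 1916:Tue 1920:Sun✓ 1924:Fri 1928:Wed 1932:Mon 1936:Sat 1940:Thu …(8 more)… 1976:Sun✓ 1980:Fri 1984:Wed 1988:Mon 1992:Sat 1996:Thu 2000:Tue 2004:Sun✓ 2008:Fri 2012:Wed 2016:Mon 2020:Sat 2024:Thu
Sunday: 1920, 1948, 1976, 2004 → 4.

4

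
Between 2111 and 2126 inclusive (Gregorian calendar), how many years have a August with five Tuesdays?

August has 31 days; it has five Tuesdays when Tuesday falls among the first (month-length − 28) days — i.e. when August 1 is one of Tuesday/Monday/Sunday.
August 1 by year: 2111:Sat 2112:Mon✓ 2113:Tue✓ 2114:Wed 2115:Thu 2116:Sat 2117:Sun✓ 2118:Mon✓ 2119:Tue✓ 2120:Thu 2121:Fri 2122:Sat 2123:Sun✓ 2124:Tue✓ 2125:Wed 2126:Thu
Years with five Tuesdays: 2112, 2113, 2117, 2118, 2119, 2123, 2124 → 7.

7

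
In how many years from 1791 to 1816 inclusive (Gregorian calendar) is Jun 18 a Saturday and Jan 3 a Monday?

3

Check each year's weekday for Jun 18 and Jan 3:
  1791: Sat/Mon ✓  1792: Mon/Tue  1793: Tue/Thu  1794: Wed/Fri  1795: Thu/Sat  1796: Sat/Sun  1797: Sun/Tue  1798: Mon/Wed  1799: Tue/Thu  1800: Wed/Fri  1801: Thu/Sat  1802: Fri/Sun  1803: Sat/Mon ✓  1804: Mon/Tue  1805: Tue/Thu  1806: Wed/Fri  1807: Thu/Sat  1808: Sat/Sun  1809: Sun/Tue  1810: Mon/Wed  1811: Tue/Thu  1812: Thu/Fri  1813: Fri/Sun  1814: Sat/Mon ✓  1815: Sun/Tue  1816: Tue/Wed
Both conditions hold in: 1791, 1803, 1814 — 3.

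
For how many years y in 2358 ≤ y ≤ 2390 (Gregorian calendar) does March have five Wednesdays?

March has 31 days; it has five Wednesdays when Wednesday falls among the first (month-length − 28) days — i.e. when March 1 is one of Wednesday/Tuesday/Monday.
March 1 by year: 2358:Sat 2359:Sun 2360:Tue✓ 2361:Wed✓ 2362:Thu 2363:Fri 2364:Sun 2365:Mon✓ 2366:Tue✓ 2367:Wed✓ 2368:Fri 2369:Sat 2370:Sun 2371:Mon✓ 2372:Wed✓ …(3 more)… 2376:Mon✓ 2377:Tue✓ 2378:Wed✓ 2379:Thu 2380:Sat 2381:Sun 2382:Mon✓ 2383:Tue✓ 2384:Thu 2385:Fri 2386:Sat 2387:Sun 2388:Tue✓ 2389:Wed✓ 2390:Thu
Years with five Wednesdays: 2360, 2361, 2365, 2366, 2367, 2371, 2372, 2376, 2377, 2378, 2382, 2383, 2388, 2389 → 14.

14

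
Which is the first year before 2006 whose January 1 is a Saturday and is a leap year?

Jan 1 advances by 2 weekdays after a leap year and by 1 after a common year.
2006: Jan 1 is Sunday.
2005: Saturday
2004: Thursday (leap)
2003: Wednesday
2002: Tuesday
2001: Monday
2000: Saturday (leap)
2000 begins on a Saturday and is a leap year.

2000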